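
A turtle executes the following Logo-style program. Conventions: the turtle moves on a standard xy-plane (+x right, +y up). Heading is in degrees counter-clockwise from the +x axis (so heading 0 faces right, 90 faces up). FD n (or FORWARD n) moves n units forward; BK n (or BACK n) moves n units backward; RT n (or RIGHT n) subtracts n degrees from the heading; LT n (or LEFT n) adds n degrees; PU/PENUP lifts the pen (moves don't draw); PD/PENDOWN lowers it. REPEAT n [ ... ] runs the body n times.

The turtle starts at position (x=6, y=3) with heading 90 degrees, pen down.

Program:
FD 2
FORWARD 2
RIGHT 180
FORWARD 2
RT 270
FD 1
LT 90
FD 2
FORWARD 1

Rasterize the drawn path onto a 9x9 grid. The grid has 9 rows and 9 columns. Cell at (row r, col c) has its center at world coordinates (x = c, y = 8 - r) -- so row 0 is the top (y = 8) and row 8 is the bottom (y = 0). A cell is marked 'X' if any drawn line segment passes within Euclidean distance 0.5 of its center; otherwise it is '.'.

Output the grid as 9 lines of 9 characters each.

Answer: .......X.
......XX.
......XX.
......XX.
......X..
......X..
.........
.........
.........

Derivation:
Segment 0: (6,3) -> (6,5)
Segment 1: (6,5) -> (6,7)
Segment 2: (6,7) -> (6,5)
Segment 3: (6,5) -> (7,5)
Segment 4: (7,5) -> (7,7)
Segment 5: (7,7) -> (7,8)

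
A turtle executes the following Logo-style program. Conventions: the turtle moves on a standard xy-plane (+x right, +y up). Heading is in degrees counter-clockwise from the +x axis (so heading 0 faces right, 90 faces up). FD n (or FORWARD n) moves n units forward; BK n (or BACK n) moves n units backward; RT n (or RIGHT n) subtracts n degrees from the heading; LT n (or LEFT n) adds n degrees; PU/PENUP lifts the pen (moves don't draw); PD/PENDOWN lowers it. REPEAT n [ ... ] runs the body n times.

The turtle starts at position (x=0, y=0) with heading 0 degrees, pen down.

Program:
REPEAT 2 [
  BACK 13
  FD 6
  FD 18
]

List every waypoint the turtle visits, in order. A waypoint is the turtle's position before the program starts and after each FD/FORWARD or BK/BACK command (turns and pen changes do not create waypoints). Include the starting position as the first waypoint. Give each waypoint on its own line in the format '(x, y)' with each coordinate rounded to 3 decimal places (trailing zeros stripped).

Answer: (0, 0)
(-13, 0)
(-7, 0)
(11, 0)
(-2, 0)
(4, 0)
(22, 0)

Derivation:
Executing turtle program step by step:
Start: pos=(0,0), heading=0, pen down
REPEAT 2 [
  -- iteration 1/2 --
  BK 13: (0,0) -> (-13,0) [heading=0, draw]
  FD 6: (-13,0) -> (-7,0) [heading=0, draw]
  FD 18: (-7,0) -> (11,0) [heading=0, draw]
  -- iteration 2/2 --
  BK 13: (11,0) -> (-2,0) [heading=0, draw]
  FD 6: (-2,0) -> (4,0) [heading=0, draw]
  FD 18: (4,0) -> (22,0) [heading=0, draw]
]
Final: pos=(22,0), heading=0, 6 segment(s) drawn
Waypoints (7 total):
(0, 0)
(-13, 0)
(-7, 0)
(11, 0)
(-2, 0)
(4, 0)
(22, 0)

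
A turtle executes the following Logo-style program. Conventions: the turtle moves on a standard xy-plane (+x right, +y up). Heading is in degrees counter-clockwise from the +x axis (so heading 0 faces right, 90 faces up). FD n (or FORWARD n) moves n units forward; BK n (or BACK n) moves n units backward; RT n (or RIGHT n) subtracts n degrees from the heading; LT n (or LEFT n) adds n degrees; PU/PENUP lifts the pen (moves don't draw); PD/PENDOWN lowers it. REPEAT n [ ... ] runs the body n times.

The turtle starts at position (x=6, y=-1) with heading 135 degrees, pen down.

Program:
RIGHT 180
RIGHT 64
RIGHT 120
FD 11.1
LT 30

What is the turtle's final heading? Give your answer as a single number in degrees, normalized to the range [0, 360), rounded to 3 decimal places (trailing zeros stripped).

Executing turtle program step by step:
Start: pos=(6,-1), heading=135, pen down
RT 180: heading 135 -> 315
RT 64: heading 315 -> 251
RT 120: heading 251 -> 131
FD 11.1: (6,-1) -> (-1.282,7.377) [heading=131, draw]
LT 30: heading 131 -> 161
Final: pos=(-1.282,7.377), heading=161, 1 segment(s) drawn

Answer: 161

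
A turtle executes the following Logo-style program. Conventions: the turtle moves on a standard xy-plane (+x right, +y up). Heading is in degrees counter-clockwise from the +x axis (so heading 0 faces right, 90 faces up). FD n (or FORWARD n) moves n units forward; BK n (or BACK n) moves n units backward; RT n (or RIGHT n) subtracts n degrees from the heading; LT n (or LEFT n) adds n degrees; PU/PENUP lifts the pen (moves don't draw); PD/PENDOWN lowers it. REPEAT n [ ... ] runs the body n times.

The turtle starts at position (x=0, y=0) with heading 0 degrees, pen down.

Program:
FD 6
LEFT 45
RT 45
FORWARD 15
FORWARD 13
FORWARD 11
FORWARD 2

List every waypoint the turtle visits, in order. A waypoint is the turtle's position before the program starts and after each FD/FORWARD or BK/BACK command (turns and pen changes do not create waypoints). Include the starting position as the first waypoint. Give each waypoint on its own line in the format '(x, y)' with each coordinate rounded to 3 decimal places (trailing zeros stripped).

Answer: (0, 0)
(6, 0)
(21, 0)
(34, 0)
(45, 0)
(47, 0)

Derivation:
Executing turtle program step by step:
Start: pos=(0,0), heading=0, pen down
FD 6: (0,0) -> (6,0) [heading=0, draw]
LT 45: heading 0 -> 45
RT 45: heading 45 -> 0
FD 15: (6,0) -> (21,0) [heading=0, draw]
FD 13: (21,0) -> (34,0) [heading=0, draw]
FD 11: (34,0) -> (45,0) [heading=0, draw]
FD 2: (45,0) -> (47,0) [heading=0, draw]
Final: pos=(47,0), heading=0, 5 segment(s) drawn
Waypoints (6 total):
(0, 0)
(6, 0)
(21, 0)
(34, 0)
(45, 0)
(47, 0)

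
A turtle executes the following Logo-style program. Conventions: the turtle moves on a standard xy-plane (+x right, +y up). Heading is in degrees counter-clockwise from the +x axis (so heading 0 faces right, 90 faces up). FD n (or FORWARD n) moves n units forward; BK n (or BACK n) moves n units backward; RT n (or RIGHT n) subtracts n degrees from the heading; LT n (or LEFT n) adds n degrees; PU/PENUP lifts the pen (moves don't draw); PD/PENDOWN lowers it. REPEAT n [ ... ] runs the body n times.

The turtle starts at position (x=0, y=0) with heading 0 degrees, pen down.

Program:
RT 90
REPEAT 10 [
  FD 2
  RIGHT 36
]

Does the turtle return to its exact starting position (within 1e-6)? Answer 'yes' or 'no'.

Executing turtle program step by step:
Start: pos=(0,0), heading=0, pen down
RT 90: heading 0 -> 270
REPEAT 10 [
  -- iteration 1/10 --
  FD 2: (0,0) -> (0,-2) [heading=270, draw]
  RT 36: heading 270 -> 234
  -- iteration 2/10 --
  FD 2: (0,-2) -> (-1.176,-3.618) [heading=234, draw]
  RT 36: heading 234 -> 198
  -- iteration 3/10 --
  FD 2: (-1.176,-3.618) -> (-3.078,-4.236) [heading=198, draw]
  RT 36: heading 198 -> 162
  -- iteration 4/10 --
  FD 2: (-3.078,-4.236) -> (-4.98,-3.618) [heading=162, draw]
  RT 36: heading 162 -> 126
  -- iteration 5/10 --
  FD 2: (-4.98,-3.618) -> (-6.155,-2) [heading=126, draw]
  RT 36: heading 126 -> 90
  -- iteration 6/10 --
  FD 2: (-6.155,-2) -> (-6.155,0) [heading=90, draw]
  RT 36: heading 90 -> 54
  -- iteration 7/10 --
  FD 2: (-6.155,0) -> (-4.98,1.618) [heading=54, draw]
  RT 36: heading 54 -> 18
  -- iteration 8/10 --
  FD 2: (-4.98,1.618) -> (-3.078,2.236) [heading=18, draw]
  RT 36: heading 18 -> 342
  -- iteration 9/10 --
  FD 2: (-3.078,2.236) -> (-1.176,1.618) [heading=342, draw]
  RT 36: heading 342 -> 306
  -- iteration 10/10 --
  FD 2: (-1.176,1.618) -> (0,0) [heading=306, draw]
  RT 36: heading 306 -> 270
]
Final: pos=(0,0), heading=270, 10 segment(s) drawn

Start position: (0, 0)
Final position: (0, 0)
Distance = 0; < 1e-6 -> CLOSED

Answer: yes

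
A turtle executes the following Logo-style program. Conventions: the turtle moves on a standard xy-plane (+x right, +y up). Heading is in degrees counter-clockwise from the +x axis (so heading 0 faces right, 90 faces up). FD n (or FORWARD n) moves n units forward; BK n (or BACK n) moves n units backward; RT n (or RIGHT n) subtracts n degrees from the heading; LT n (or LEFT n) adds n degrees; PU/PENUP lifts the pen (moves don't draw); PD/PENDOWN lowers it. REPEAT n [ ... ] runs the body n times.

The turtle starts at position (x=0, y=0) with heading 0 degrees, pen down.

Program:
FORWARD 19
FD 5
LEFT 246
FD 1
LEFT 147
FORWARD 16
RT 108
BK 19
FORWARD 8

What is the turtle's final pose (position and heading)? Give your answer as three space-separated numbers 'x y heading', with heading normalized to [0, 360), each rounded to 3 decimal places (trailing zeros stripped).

Answer: 34.165 18.426 285

Derivation:
Executing turtle program step by step:
Start: pos=(0,0), heading=0, pen down
FD 19: (0,0) -> (19,0) [heading=0, draw]
FD 5: (19,0) -> (24,0) [heading=0, draw]
LT 246: heading 0 -> 246
FD 1: (24,0) -> (23.593,-0.914) [heading=246, draw]
LT 147: heading 246 -> 33
FD 16: (23.593,-0.914) -> (37.012,7.801) [heading=33, draw]
RT 108: heading 33 -> 285
BK 19: (37.012,7.801) -> (32.094,26.153) [heading=285, draw]
FD 8: (32.094,26.153) -> (34.165,18.426) [heading=285, draw]
Final: pos=(34.165,18.426), heading=285, 6 segment(s) drawn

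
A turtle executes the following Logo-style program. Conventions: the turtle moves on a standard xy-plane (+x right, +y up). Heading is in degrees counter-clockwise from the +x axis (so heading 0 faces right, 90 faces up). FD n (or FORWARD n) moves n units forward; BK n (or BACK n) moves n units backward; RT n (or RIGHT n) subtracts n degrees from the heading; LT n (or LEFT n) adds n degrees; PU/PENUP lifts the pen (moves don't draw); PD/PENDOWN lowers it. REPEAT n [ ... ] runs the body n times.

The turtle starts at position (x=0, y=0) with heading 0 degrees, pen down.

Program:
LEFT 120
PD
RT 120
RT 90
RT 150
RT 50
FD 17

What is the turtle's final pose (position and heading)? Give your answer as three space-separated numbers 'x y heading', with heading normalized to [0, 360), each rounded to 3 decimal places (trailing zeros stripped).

Answer: 5.814 15.975 70

Derivation:
Executing turtle program step by step:
Start: pos=(0,0), heading=0, pen down
LT 120: heading 0 -> 120
PD: pen down
RT 120: heading 120 -> 0
RT 90: heading 0 -> 270
RT 150: heading 270 -> 120
RT 50: heading 120 -> 70
FD 17: (0,0) -> (5.814,15.975) [heading=70, draw]
Final: pos=(5.814,15.975), heading=70, 1 segment(s) drawn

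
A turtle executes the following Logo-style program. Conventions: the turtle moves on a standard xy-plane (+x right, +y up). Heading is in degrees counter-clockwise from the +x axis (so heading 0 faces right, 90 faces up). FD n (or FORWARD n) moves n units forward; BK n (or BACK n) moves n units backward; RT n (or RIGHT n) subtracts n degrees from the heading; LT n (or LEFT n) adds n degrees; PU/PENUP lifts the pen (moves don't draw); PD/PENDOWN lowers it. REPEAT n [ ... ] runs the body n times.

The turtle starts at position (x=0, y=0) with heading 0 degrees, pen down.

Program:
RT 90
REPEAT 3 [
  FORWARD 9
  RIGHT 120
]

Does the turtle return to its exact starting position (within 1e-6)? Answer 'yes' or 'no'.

Answer: yes

Derivation:
Executing turtle program step by step:
Start: pos=(0,0), heading=0, pen down
RT 90: heading 0 -> 270
REPEAT 3 [
  -- iteration 1/3 --
  FD 9: (0,0) -> (0,-9) [heading=270, draw]
  RT 120: heading 270 -> 150
  -- iteration 2/3 --
  FD 9: (0,-9) -> (-7.794,-4.5) [heading=150, draw]
  RT 120: heading 150 -> 30
  -- iteration 3/3 --
  FD 9: (-7.794,-4.5) -> (0,0) [heading=30, draw]
  RT 120: heading 30 -> 270
]
Final: pos=(0,0), heading=270, 3 segment(s) drawn

Start position: (0, 0)
Final position: (0, 0)
Distance = 0; < 1e-6 -> CLOSED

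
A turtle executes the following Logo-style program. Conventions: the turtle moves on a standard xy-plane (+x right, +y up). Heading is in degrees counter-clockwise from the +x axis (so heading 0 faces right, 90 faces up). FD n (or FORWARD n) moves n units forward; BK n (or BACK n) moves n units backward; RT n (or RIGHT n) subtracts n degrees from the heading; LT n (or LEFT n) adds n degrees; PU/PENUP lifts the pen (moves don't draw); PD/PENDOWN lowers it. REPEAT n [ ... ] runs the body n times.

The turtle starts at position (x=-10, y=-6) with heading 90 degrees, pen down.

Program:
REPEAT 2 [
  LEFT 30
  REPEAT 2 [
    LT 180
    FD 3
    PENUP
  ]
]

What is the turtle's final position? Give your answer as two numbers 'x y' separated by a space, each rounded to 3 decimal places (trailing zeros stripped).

Executing turtle program step by step:
Start: pos=(-10,-6), heading=90, pen down
REPEAT 2 [
  -- iteration 1/2 --
  LT 30: heading 90 -> 120
  REPEAT 2 [
    -- iteration 1/2 --
    LT 180: heading 120 -> 300
    FD 3: (-10,-6) -> (-8.5,-8.598) [heading=300, draw]
    PU: pen up
    -- iteration 2/2 --
    LT 180: heading 300 -> 120
    FD 3: (-8.5,-8.598) -> (-10,-6) [heading=120, move]
    PU: pen up
  ]
  -- iteration 2/2 --
  LT 30: heading 120 -> 150
  REPEAT 2 [
    -- iteration 1/2 --
    LT 180: heading 150 -> 330
    FD 3: (-10,-6) -> (-7.402,-7.5) [heading=330, move]
    PU: pen up
    -- iteration 2/2 --
    LT 180: heading 330 -> 150
    FD 3: (-7.402,-7.5) -> (-10,-6) [heading=150, move]
    PU: pen up
  ]
]
Final: pos=(-10,-6), heading=150, 1 segment(s) drawn

Answer: -10 -6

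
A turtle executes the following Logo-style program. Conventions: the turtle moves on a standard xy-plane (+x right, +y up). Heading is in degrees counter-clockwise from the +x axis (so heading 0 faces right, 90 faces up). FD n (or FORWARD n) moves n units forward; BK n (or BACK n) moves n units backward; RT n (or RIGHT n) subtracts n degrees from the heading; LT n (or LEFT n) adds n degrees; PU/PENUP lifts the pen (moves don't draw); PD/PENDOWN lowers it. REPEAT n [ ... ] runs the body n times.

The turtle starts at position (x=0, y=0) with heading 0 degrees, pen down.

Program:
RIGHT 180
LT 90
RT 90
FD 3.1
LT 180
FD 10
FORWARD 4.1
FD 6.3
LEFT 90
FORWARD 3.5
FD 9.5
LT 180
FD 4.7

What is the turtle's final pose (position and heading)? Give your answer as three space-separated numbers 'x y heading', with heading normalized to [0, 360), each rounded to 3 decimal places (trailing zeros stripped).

Answer: 17.3 8.3 270

Derivation:
Executing turtle program step by step:
Start: pos=(0,0), heading=0, pen down
RT 180: heading 0 -> 180
LT 90: heading 180 -> 270
RT 90: heading 270 -> 180
FD 3.1: (0,0) -> (-3.1,0) [heading=180, draw]
LT 180: heading 180 -> 0
FD 10: (-3.1,0) -> (6.9,0) [heading=0, draw]
FD 4.1: (6.9,0) -> (11,0) [heading=0, draw]
FD 6.3: (11,0) -> (17.3,0) [heading=0, draw]
LT 90: heading 0 -> 90
FD 3.5: (17.3,0) -> (17.3,3.5) [heading=90, draw]
FD 9.5: (17.3,3.5) -> (17.3,13) [heading=90, draw]
LT 180: heading 90 -> 270
FD 4.7: (17.3,13) -> (17.3,8.3) [heading=270, draw]
Final: pos=(17.3,8.3), heading=270, 7 segment(s) drawn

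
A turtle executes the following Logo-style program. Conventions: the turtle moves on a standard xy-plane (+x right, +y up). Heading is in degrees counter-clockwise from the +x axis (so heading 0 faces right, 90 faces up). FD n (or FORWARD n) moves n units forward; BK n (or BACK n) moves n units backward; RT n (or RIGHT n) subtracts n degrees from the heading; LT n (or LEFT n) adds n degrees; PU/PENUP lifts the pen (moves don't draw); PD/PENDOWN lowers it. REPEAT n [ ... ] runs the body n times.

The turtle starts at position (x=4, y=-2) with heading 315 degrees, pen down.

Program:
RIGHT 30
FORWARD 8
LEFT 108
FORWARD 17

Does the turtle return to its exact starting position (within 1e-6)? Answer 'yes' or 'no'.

Answer: no

Derivation:
Executing turtle program step by step:
Start: pos=(4,-2), heading=315, pen down
RT 30: heading 315 -> 285
FD 8: (4,-2) -> (6.071,-9.727) [heading=285, draw]
LT 108: heading 285 -> 33
FD 17: (6.071,-9.727) -> (20.328,-0.469) [heading=33, draw]
Final: pos=(20.328,-0.469), heading=33, 2 segment(s) drawn

Start position: (4, -2)
Final position: (20.328, -0.469)
Distance = 16.4; >= 1e-6 -> NOT closed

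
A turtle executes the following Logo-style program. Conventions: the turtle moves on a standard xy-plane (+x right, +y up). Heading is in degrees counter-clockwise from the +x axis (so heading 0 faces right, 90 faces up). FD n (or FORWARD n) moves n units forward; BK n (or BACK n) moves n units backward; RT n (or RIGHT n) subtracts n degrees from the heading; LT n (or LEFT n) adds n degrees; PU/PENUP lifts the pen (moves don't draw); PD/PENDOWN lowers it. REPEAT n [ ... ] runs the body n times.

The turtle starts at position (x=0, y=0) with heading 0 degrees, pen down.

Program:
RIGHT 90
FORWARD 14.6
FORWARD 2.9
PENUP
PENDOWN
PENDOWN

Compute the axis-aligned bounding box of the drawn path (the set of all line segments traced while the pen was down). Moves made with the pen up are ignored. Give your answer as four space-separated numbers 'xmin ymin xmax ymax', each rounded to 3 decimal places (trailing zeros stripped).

Answer: 0 -17.5 0 0

Derivation:
Executing turtle program step by step:
Start: pos=(0,0), heading=0, pen down
RT 90: heading 0 -> 270
FD 14.6: (0,0) -> (0,-14.6) [heading=270, draw]
FD 2.9: (0,-14.6) -> (0,-17.5) [heading=270, draw]
PU: pen up
PD: pen down
PD: pen down
Final: pos=(0,-17.5), heading=270, 2 segment(s) drawn

Segment endpoints: x in {0, 0, 0}, y in {-17.5, -14.6, 0}
xmin=0, ymin=-17.5, xmax=0, ymax=0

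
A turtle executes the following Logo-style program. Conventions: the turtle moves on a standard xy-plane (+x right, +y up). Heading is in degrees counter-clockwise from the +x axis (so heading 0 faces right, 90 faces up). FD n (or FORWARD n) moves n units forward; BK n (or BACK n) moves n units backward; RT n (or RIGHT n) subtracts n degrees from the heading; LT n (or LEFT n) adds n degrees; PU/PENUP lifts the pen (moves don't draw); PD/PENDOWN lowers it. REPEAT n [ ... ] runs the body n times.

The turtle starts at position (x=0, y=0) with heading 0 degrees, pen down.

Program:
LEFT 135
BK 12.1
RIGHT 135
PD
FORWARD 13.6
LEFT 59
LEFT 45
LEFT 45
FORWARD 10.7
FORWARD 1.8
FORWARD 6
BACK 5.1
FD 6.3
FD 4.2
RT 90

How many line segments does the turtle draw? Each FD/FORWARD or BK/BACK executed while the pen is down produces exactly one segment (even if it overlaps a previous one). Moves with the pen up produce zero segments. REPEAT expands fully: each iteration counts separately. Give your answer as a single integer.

Answer: 8

Derivation:
Executing turtle program step by step:
Start: pos=(0,0), heading=0, pen down
LT 135: heading 0 -> 135
BK 12.1: (0,0) -> (8.556,-8.556) [heading=135, draw]
RT 135: heading 135 -> 0
PD: pen down
FD 13.6: (8.556,-8.556) -> (22.156,-8.556) [heading=0, draw]
LT 59: heading 0 -> 59
LT 45: heading 59 -> 104
LT 45: heading 104 -> 149
FD 10.7: (22.156,-8.556) -> (12.984,-3.045) [heading=149, draw]
FD 1.8: (12.984,-3.045) -> (11.441,-2.118) [heading=149, draw]
FD 6: (11.441,-2.118) -> (6.298,0.972) [heading=149, draw]
BK 5.1: (6.298,0.972) -> (10.67,-1.654) [heading=149, draw]
FD 6.3: (10.67,-1.654) -> (5.27,1.59) [heading=149, draw]
FD 4.2: (5.27,1.59) -> (1.67,3.753) [heading=149, draw]
RT 90: heading 149 -> 59
Final: pos=(1.67,3.753), heading=59, 8 segment(s) drawn
Segments drawn: 8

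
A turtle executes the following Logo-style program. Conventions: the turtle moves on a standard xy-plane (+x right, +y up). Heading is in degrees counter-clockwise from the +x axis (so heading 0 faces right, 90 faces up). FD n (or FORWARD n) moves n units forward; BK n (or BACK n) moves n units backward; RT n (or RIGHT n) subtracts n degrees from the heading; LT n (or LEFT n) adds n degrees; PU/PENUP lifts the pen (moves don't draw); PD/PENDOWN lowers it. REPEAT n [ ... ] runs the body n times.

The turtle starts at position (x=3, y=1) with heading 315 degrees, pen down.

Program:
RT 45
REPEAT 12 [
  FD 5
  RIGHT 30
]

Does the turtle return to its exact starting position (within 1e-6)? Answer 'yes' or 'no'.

Executing turtle program step by step:
Start: pos=(3,1), heading=315, pen down
RT 45: heading 315 -> 270
REPEAT 12 [
  -- iteration 1/12 --
  FD 5: (3,1) -> (3,-4) [heading=270, draw]
  RT 30: heading 270 -> 240
  -- iteration 2/12 --
  FD 5: (3,-4) -> (0.5,-8.33) [heading=240, draw]
  RT 30: heading 240 -> 210
  -- iteration 3/12 --
  FD 5: (0.5,-8.33) -> (-3.83,-10.83) [heading=210, draw]
  RT 30: heading 210 -> 180
  -- iteration 4/12 --
  FD 5: (-3.83,-10.83) -> (-8.83,-10.83) [heading=180, draw]
  RT 30: heading 180 -> 150
  -- iteration 5/12 --
  FD 5: (-8.83,-10.83) -> (-13.16,-8.33) [heading=150, draw]
  RT 30: heading 150 -> 120
  -- iteration 6/12 --
  FD 5: (-13.16,-8.33) -> (-15.66,-4) [heading=120, draw]
  RT 30: heading 120 -> 90
  -- iteration 7/12 --
  FD 5: (-15.66,-4) -> (-15.66,1) [heading=90, draw]
  RT 30: heading 90 -> 60
  -- iteration 8/12 --
  FD 5: (-15.66,1) -> (-13.16,5.33) [heading=60, draw]
  RT 30: heading 60 -> 30
  -- iteration 9/12 --
  FD 5: (-13.16,5.33) -> (-8.83,7.83) [heading=30, draw]
  RT 30: heading 30 -> 0
  -- iteration 10/12 --
  FD 5: (-8.83,7.83) -> (-3.83,7.83) [heading=0, draw]
  RT 30: heading 0 -> 330
  -- iteration 11/12 --
  FD 5: (-3.83,7.83) -> (0.5,5.33) [heading=330, draw]
  RT 30: heading 330 -> 300
  -- iteration 12/12 --
  FD 5: (0.5,5.33) -> (3,1) [heading=300, draw]
  RT 30: heading 300 -> 270
]
Final: pos=(3,1), heading=270, 12 segment(s) drawn

Start position: (3, 1)
Final position: (3, 1)
Distance = 0; < 1e-6 -> CLOSED

Answer: yes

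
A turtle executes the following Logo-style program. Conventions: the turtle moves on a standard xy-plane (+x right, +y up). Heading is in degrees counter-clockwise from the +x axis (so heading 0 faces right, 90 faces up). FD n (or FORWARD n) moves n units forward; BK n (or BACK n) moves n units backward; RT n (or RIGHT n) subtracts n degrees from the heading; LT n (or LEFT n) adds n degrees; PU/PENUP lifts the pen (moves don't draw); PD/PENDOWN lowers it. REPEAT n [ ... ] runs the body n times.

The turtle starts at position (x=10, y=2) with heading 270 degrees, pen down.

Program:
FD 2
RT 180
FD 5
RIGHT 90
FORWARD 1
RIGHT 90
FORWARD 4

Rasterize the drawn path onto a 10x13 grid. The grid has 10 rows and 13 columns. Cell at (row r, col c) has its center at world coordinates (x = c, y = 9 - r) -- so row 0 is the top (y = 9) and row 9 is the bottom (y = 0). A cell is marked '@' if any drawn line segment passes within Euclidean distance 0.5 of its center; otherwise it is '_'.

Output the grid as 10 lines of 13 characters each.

Answer: _____________
_____________
_____________
_____________
__________@@_
__________@@_
__________@@_
__________@@_
__________@@_
__________@__

Derivation:
Segment 0: (10,2) -> (10,0)
Segment 1: (10,0) -> (10,5)
Segment 2: (10,5) -> (11,5)
Segment 3: (11,5) -> (11,1)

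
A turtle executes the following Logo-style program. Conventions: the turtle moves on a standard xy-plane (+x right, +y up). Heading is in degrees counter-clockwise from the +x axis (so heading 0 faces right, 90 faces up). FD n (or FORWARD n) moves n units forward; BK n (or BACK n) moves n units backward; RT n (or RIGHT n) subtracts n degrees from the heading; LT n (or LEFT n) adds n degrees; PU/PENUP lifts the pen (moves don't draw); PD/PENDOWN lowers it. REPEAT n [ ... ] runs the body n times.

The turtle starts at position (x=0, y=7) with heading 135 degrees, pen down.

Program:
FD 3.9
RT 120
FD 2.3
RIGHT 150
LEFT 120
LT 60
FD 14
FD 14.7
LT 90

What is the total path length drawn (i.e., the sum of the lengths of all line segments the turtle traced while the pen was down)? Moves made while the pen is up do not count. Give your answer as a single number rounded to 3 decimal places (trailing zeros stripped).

Executing turtle program step by step:
Start: pos=(0,7), heading=135, pen down
FD 3.9: (0,7) -> (-2.758,9.758) [heading=135, draw]
RT 120: heading 135 -> 15
FD 2.3: (-2.758,9.758) -> (-0.536,10.353) [heading=15, draw]
RT 150: heading 15 -> 225
LT 120: heading 225 -> 345
LT 60: heading 345 -> 45
FD 14: (-0.536,10.353) -> (9.363,20.252) [heading=45, draw]
FD 14.7: (9.363,20.252) -> (19.758,30.647) [heading=45, draw]
LT 90: heading 45 -> 135
Final: pos=(19.758,30.647), heading=135, 4 segment(s) drawn

Segment lengths:
  seg 1: (0,7) -> (-2.758,9.758), length = 3.9
  seg 2: (-2.758,9.758) -> (-0.536,10.353), length = 2.3
  seg 3: (-0.536,10.353) -> (9.363,20.252), length = 14
  seg 4: (9.363,20.252) -> (19.758,30.647), length = 14.7
Total = 34.9

Answer: 34.9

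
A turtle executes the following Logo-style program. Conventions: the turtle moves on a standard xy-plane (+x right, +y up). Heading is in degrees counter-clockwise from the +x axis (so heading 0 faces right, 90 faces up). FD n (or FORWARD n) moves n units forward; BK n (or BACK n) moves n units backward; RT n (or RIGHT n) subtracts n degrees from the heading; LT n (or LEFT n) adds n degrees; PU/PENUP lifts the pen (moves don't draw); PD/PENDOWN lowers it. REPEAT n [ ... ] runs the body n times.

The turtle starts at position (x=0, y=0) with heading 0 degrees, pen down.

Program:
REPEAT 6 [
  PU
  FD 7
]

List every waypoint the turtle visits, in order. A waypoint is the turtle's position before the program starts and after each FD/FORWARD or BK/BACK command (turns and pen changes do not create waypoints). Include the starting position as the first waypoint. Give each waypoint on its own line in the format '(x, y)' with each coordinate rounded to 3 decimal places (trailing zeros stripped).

Answer: (0, 0)
(7, 0)
(14, 0)
(21, 0)
(28, 0)
(35, 0)
(42, 0)

Derivation:
Executing turtle program step by step:
Start: pos=(0,0), heading=0, pen down
REPEAT 6 [
  -- iteration 1/6 --
  PU: pen up
  FD 7: (0,0) -> (7,0) [heading=0, move]
  -- iteration 2/6 --
  PU: pen up
  FD 7: (7,0) -> (14,0) [heading=0, move]
  -- iteration 3/6 --
  PU: pen up
  FD 7: (14,0) -> (21,0) [heading=0, move]
  -- iteration 4/6 --
  PU: pen up
  FD 7: (21,0) -> (28,0) [heading=0, move]
  -- iteration 5/6 --
  PU: pen up
  FD 7: (28,0) -> (35,0) [heading=0, move]
  -- iteration 6/6 --
  PU: pen up
  FD 7: (35,0) -> (42,0) [heading=0, move]
]
Final: pos=(42,0), heading=0, 0 segment(s) drawn
Waypoints (7 total):
(0, 0)
(7, 0)
(14, 0)
(21, 0)
(28, 0)
(35, 0)
(42, 0)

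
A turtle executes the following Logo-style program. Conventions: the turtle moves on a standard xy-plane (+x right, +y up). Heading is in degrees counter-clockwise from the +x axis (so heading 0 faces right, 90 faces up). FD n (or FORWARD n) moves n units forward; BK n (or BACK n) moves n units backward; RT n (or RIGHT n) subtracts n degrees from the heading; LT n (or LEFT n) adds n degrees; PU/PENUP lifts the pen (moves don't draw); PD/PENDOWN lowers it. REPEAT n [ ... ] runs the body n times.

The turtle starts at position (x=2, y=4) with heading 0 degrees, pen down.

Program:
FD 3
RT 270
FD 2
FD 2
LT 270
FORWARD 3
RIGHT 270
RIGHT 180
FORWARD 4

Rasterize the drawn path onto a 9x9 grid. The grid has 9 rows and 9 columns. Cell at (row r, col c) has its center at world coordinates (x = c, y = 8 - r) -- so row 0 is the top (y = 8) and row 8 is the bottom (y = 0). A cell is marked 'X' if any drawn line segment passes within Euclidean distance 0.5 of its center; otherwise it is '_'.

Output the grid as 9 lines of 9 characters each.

Segment 0: (2,4) -> (5,4)
Segment 1: (5,4) -> (5,6)
Segment 2: (5,6) -> (5,8)
Segment 3: (5,8) -> (8,8)
Segment 4: (8,8) -> (8,4)

Answer: _____XXXX
_____X__X
_____X__X
_____X__X
__XXXX__X
_________
_________
_________
_________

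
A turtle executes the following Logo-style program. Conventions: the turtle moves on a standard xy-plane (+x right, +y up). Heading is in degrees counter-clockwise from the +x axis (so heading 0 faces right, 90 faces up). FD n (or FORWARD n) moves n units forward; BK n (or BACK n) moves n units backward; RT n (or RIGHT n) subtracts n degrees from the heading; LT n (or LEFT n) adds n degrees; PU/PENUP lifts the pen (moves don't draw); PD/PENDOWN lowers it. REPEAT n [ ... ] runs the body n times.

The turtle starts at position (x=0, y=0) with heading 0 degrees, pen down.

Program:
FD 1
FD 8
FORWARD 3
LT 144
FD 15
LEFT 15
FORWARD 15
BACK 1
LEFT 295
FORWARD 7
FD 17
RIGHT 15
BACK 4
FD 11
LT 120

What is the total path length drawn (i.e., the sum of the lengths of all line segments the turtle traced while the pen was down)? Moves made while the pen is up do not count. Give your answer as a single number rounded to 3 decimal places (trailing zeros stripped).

Answer: 82

Derivation:
Executing turtle program step by step:
Start: pos=(0,0), heading=0, pen down
FD 1: (0,0) -> (1,0) [heading=0, draw]
FD 8: (1,0) -> (9,0) [heading=0, draw]
FD 3: (9,0) -> (12,0) [heading=0, draw]
LT 144: heading 0 -> 144
FD 15: (12,0) -> (-0.135,8.817) [heading=144, draw]
LT 15: heading 144 -> 159
FD 15: (-0.135,8.817) -> (-14.139,14.192) [heading=159, draw]
BK 1: (-14.139,14.192) -> (-13.205,13.834) [heading=159, draw]
LT 295: heading 159 -> 94
FD 7: (-13.205,13.834) -> (-13.694,20.817) [heading=94, draw]
FD 17: (-13.694,20.817) -> (-14.88,37.775) [heading=94, draw]
RT 15: heading 94 -> 79
BK 4: (-14.88,37.775) -> (-15.643,33.849) [heading=79, draw]
FD 11: (-15.643,33.849) -> (-13.544,44.647) [heading=79, draw]
LT 120: heading 79 -> 199
Final: pos=(-13.544,44.647), heading=199, 10 segment(s) drawn

Segment lengths:
  seg 1: (0,0) -> (1,0), length = 1
  seg 2: (1,0) -> (9,0), length = 8
  seg 3: (9,0) -> (12,0), length = 3
  seg 4: (12,0) -> (-0.135,8.817), length = 15
  seg 5: (-0.135,8.817) -> (-14.139,14.192), length = 15
  seg 6: (-14.139,14.192) -> (-13.205,13.834), length = 1
  seg 7: (-13.205,13.834) -> (-13.694,20.817), length = 7
  seg 8: (-13.694,20.817) -> (-14.88,37.775), length = 17
  seg 9: (-14.88,37.775) -> (-15.643,33.849), length = 4
  seg 10: (-15.643,33.849) -> (-13.544,44.647), length = 11
Total = 82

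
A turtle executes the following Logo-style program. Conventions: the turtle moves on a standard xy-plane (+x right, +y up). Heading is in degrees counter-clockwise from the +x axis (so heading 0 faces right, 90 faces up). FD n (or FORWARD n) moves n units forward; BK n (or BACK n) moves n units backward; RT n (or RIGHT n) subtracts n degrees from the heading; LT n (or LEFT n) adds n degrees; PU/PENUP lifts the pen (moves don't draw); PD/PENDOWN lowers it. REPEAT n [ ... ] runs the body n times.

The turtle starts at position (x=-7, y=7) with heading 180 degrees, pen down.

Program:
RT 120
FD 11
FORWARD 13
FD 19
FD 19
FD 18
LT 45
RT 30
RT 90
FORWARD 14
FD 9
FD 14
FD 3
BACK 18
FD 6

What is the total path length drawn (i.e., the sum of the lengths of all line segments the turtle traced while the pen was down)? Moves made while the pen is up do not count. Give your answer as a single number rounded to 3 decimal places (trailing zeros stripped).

Answer: 144

Derivation:
Executing turtle program step by step:
Start: pos=(-7,7), heading=180, pen down
RT 120: heading 180 -> 60
FD 11: (-7,7) -> (-1.5,16.526) [heading=60, draw]
FD 13: (-1.5,16.526) -> (5,27.785) [heading=60, draw]
FD 19: (5,27.785) -> (14.5,44.239) [heading=60, draw]
FD 19: (14.5,44.239) -> (24,60.694) [heading=60, draw]
FD 18: (24,60.694) -> (33,76.282) [heading=60, draw]
LT 45: heading 60 -> 105
RT 30: heading 105 -> 75
RT 90: heading 75 -> 345
FD 14: (33,76.282) -> (46.523,72.659) [heading=345, draw]
FD 9: (46.523,72.659) -> (55.216,70.329) [heading=345, draw]
FD 14: (55.216,70.329) -> (68.739,66.706) [heading=345, draw]
FD 3: (68.739,66.706) -> (71.637,65.929) [heading=345, draw]
BK 18: (71.637,65.929) -> (54.25,70.588) [heading=345, draw]
FD 6: (54.25,70.588) -> (60.046,69.035) [heading=345, draw]
Final: pos=(60.046,69.035), heading=345, 11 segment(s) drawn

Segment lengths:
  seg 1: (-7,7) -> (-1.5,16.526), length = 11
  seg 2: (-1.5,16.526) -> (5,27.785), length = 13
  seg 3: (5,27.785) -> (14.5,44.239), length = 19
  seg 4: (14.5,44.239) -> (24,60.694), length = 19
  seg 5: (24,60.694) -> (33,76.282), length = 18
  seg 6: (33,76.282) -> (46.523,72.659), length = 14
  seg 7: (46.523,72.659) -> (55.216,70.329), length = 9
  seg 8: (55.216,70.329) -> (68.739,66.706), length = 14
  seg 9: (68.739,66.706) -> (71.637,65.929), length = 3
  seg 10: (71.637,65.929) -> (54.25,70.588), length = 18
  seg 11: (54.25,70.588) -> (60.046,69.035), length = 6
Total = 144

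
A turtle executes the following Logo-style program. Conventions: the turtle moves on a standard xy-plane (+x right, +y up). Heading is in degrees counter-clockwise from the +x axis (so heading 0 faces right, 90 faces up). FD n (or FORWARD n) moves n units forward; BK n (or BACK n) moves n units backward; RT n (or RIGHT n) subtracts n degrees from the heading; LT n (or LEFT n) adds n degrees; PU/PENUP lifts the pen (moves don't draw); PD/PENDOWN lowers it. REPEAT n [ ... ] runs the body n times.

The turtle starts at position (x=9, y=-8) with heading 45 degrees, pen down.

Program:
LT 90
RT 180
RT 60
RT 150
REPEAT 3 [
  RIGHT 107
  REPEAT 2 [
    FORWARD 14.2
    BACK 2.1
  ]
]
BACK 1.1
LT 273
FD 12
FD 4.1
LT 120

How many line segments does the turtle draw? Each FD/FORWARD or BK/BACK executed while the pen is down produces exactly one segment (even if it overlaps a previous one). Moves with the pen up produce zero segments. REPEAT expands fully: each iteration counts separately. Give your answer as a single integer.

Answer: 15

Derivation:
Executing turtle program step by step:
Start: pos=(9,-8), heading=45, pen down
LT 90: heading 45 -> 135
RT 180: heading 135 -> 315
RT 60: heading 315 -> 255
RT 150: heading 255 -> 105
REPEAT 3 [
  -- iteration 1/3 --
  RT 107: heading 105 -> 358
  REPEAT 2 [
    -- iteration 1/2 --
    FD 14.2: (9,-8) -> (23.191,-8.496) [heading=358, draw]
    BK 2.1: (23.191,-8.496) -> (21.093,-8.422) [heading=358, draw]
    -- iteration 2/2 --
    FD 14.2: (21.093,-8.422) -> (35.284,-8.918) [heading=358, draw]
    BK 2.1: (35.284,-8.918) -> (33.185,-8.845) [heading=358, draw]
  ]
  -- iteration 2/3 --
  RT 107: heading 358 -> 251
  REPEAT 2 [
    -- iteration 1/2 --
    FD 14.2: (33.185,-8.845) -> (28.562,-22.271) [heading=251, draw]
    BK 2.1: (28.562,-22.271) -> (29.246,-20.285) [heading=251, draw]
    -- iteration 2/2 --
    FD 14.2: (29.246,-20.285) -> (24.623,-33.712) [heading=251, draw]
    BK 2.1: (24.623,-33.712) -> (25.307,-31.726) [heading=251, draw]
  ]
  -- iteration 3/3 --
  RT 107: heading 251 -> 144
  REPEAT 2 [
    -- iteration 1/2 --
    FD 14.2: (25.307,-31.726) -> (13.818,-23.38) [heading=144, draw]
    BK 2.1: (13.818,-23.38) -> (15.517,-24.614) [heading=144, draw]
    -- iteration 2/2 --
    FD 14.2: (15.517,-24.614) -> (4.029,-16.267) [heading=144, draw]
    BK 2.1: (4.029,-16.267) -> (5.728,-17.502) [heading=144, draw]
  ]
]
BK 1.1: (5.728,-17.502) -> (6.618,-18.148) [heading=144, draw]
LT 273: heading 144 -> 57
FD 12: (6.618,-18.148) -> (13.154,-8.084) [heading=57, draw]
FD 4.1: (13.154,-8.084) -> (15.387,-4.646) [heading=57, draw]
LT 120: heading 57 -> 177
Final: pos=(15.387,-4.646), heading=177, 15 segment(s) drawn
Segments drawn: 15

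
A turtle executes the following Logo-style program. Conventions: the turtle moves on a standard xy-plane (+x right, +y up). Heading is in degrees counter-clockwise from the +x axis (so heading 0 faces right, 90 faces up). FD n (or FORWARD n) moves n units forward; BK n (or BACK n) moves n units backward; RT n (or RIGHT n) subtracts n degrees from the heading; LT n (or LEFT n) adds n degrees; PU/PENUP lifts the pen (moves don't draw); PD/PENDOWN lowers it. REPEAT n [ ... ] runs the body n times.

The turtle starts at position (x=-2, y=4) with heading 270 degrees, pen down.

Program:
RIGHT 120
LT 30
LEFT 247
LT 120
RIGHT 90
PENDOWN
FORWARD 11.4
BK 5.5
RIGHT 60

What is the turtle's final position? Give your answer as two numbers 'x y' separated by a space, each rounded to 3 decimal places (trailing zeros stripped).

Answer: -2.719 9.856

Derivation:
Executing turtle program step by step:
Start: pos=(-2,4), heading=270, pen down
RT 120: heading 270 -> 150
LT 30: heading 150 -> 180
LT 247: heading 180 -> 67
LT 120: heading 67 -> 187
RT 90: heading 187 -> 97
PD: pen down
FD 11.4: (-2,4) -> (-3.389,15.315) [heading=97, draw]
BK 5.5: (-3.389,15.315) -> (-2.719,9.856) [heading=97, draw]
RT 60: heading 97 -> 37
Final: pos=(-2.719,9.856), heading=37, 2 segment(s) drawn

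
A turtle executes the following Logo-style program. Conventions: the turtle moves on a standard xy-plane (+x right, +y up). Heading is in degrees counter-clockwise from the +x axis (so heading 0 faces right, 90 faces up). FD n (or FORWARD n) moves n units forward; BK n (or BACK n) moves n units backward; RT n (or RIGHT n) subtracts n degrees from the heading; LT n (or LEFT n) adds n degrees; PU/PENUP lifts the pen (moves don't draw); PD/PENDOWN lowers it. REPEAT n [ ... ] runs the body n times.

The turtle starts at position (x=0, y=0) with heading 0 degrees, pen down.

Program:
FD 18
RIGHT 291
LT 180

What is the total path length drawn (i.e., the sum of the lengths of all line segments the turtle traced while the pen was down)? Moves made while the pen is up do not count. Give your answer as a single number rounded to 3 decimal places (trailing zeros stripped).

Executing turtle program step by step:
Start: pos=(0,0), heading=0, pen down
FD 18: (0,0) -> (18,0) [heading=0, draw]
RT 291: heading 0 -> 69
LT 180: heading 69 -> 249
Final: pos=(18,0), heading=249, 1 segment(s) drawn

Segment lengths:
  seg 1: (0,0) -> (18,0), length = 18
Total = 18

Answer: 18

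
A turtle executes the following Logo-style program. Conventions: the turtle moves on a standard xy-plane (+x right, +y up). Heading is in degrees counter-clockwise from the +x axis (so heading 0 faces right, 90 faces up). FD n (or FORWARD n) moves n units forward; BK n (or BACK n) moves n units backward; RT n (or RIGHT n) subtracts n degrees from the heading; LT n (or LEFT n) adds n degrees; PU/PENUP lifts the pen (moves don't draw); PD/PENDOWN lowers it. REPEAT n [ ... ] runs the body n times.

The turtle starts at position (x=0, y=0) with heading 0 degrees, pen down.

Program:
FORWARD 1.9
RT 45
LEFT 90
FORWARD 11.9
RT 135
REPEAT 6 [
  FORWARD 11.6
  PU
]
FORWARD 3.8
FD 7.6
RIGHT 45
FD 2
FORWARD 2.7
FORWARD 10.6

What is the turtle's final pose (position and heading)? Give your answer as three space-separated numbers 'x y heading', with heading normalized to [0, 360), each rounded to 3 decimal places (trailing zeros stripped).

Executing turtle program step by step:
Start: pos=(0,0), heading=0, pen down
FD 1.9: (0,0) -> (1.9,0) [heading=0, draw]
RT 45: heading 0 -> 315
LT 90: heading 315 -> 45
FD 11.9: (1.9,0) -> (10.315,8.415) [heading=45, draw]
RT 135: heading 45 -> 270
REPEAT 6 [
  -- iteration 1/6 --
  FD 11.6: (10.315,8.415) -> (10.315,-3.185) [heading=270, draw]
  PU: pen up
  -- iteration 2/6 --
  FD 11.6: (10.315,-3.185) -> (10.315,-14.785) [heading=270, move]
  PU: pen up
  -- iteration 3/6 --
  FD 11.6: (10.315,-14.785) -> (10.315,-26.385) [heading=270, move]
  PU: pen up
  -- iteration 4/6 --
  FD 11.6: (10.315,-26.385) -> (10.315,-37.985) [heading=270, move]
  PU: pen up
  -- iteration 5/6 --
  FD 11.6: (10.315,-37.985) -> (10.315,-49.585) [heading=270, move]
  PU: pen up
  -- iteration 6/6 --
  FD 11.6: (10.315,-49.585) -> (10.315,-61.185) [heading=270, move]
  PU: pen up
]
FD 3.8: (10.315,-61.185) -> (10.315,-64.985) [heading=270, move]
FD 7.6: (10.315,-64.985) -> (10.315,-72.585) [heading=270, move]
RT 45: heading 270 -> 225
FD 2: (10.315,-72.585) -> (8.9,-74) [heading=225, move]
FD 2.7: (8.9,-74) -> (6.991,-75.909) [heading=225, move]
FD 10.6: (6.991,-75.909) -> (-0.504,-83.404) [heading=225, move]
Final: pos=(-0.504,-83.404), heading=225, 3 segment(s) drawn

Answer: -0.504 -83.404 225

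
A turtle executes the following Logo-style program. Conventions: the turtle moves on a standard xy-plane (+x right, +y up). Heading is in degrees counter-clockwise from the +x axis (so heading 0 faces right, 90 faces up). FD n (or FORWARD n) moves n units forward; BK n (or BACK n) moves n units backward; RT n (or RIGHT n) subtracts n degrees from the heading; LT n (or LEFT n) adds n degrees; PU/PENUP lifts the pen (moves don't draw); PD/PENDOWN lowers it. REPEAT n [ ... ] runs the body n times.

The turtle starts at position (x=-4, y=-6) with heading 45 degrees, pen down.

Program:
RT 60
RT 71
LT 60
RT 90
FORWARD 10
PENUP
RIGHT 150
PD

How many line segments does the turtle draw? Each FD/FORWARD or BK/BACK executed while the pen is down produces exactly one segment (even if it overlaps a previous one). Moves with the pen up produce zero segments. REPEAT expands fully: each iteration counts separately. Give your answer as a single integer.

Answer: 1

Derivation:
Executing turtle program step by step:
Start: pos=(-4,-6), heading=45, pen down
RT 60: heading 45 -> 345
RT 71: heading 345 -> 274
LT 60: heading 274 -> 334
RT 90: heading 334 -> 244
FD 10: (-4,-6) -> (-8.384,-14.988) [heading=244, draw]
PU: pen up
RT 150: heading 244 -> 94
PD: pen down
Final: pos=(-8.384,-14.988), heading=94, 1 segment(s) drawn
Segments drawn: 1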